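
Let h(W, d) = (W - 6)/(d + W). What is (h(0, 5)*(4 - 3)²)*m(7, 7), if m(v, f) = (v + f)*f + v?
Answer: -126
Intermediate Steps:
h(W, d) = (-6 + W)/(W + d)
m(v, f) = v + f*(f + v) (m(v, f) = (f + v)*f + v = f*(f + v) + v = v + f*(f + v))
(h(0, 5)*(4 - 3)²)*m(7, 7) = (((-6 + 0)/(0 + 5))*(4 - 3)²)*(7 + 7² + 7*7) = ((-6/5)*1²)*(7 + 49 + 49) = (((⅕)*(-6))*1)*105 = -6/5*1*105 = -6/5*105 = -126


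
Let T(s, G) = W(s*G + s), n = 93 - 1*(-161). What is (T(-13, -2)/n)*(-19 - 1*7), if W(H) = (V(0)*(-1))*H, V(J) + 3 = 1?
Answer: -338/127 ≈ -2.6614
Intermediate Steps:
V(J) = -2 (V(J) = -3 + 1 = -2)
W(H) = 2*H (W(H) = (-2*(-1))*H = 2*H)
n = 254 (n = 93 + 161 = 254)
T(s, G) = 2*s + 2*G*s (T(s, G) = 2*(s*G + s) = 2*(G*s + s) = 2*(s + G*s) = 2*s + 2*G*s)
(T(-13, -2)/n)*(-19 - 1*7) = ((2*(-13)*(1 - 2))/254)*(-19 - 1*7) = ((2*(-13)*(-1))*(1/254))*(-19 - 7) = (26*(1/254))*(-26) = (13/127)*(-26) = -338/127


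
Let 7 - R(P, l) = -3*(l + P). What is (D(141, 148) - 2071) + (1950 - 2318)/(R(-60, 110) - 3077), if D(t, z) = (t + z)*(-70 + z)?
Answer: 7471961/365 ≈ 20471.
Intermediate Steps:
D(t, z) = (-70 + z)*(t + z)
R(P, l) = 7 + 3*P + 3*l (R(P, l) = 7 - (-3)*(l + P) = 7 - (-3)*(P + l) = 7 - (-3*P - 3*l) = 7 + (3*P + 3*l) = 7 + 3*P + 3*l)
(D(141, 148) - 2071) + (1950 - 2318)/(R(-60, 110) - 3077) = ((148**2 - 70*141 - 70*148 + 141*148) - 2071) + (1950 - 2318)/((7 + 3*(-60) + 3*110) - 3077) = ((21904 - 9870 - 10360 + 20868) - 2071) - 368/((7 - 180 + 330) - 3077) = (22542 - 2071) - 368/(157 - 3077) = 20471 - 368/(-2920) = 20471 - 368*(-1/2920) = 20471 + 46/365 = 7471961/365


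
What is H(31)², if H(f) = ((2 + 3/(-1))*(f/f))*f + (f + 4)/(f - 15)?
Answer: 212521/256 ≈ 830.16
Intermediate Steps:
H(f) = -f + (4 + f)/(-15 + f) (H(f) = ((2 + 3*(-1))*1)*f + (4 + f)/(-15 + f) = ((2 - 3)*1)*f + (4 + f)/(-15 + f) = (-1*1)*f + (4 + f)/(-15 + f) = -f + (4 + f)/(-15 + f))
H(31)² = ((4 - 1*31² + 16*31)/(-15 + 31))² = ((4 - 1*961 + 496)/16)² = ((4 - 961 + 496)/16)² = ((1/16)*(-461))² = (-461/16)² = 212521/256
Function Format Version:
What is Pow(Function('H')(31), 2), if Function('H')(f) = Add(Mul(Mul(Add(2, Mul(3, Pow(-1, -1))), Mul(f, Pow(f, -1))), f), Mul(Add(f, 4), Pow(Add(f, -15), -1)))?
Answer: Rational(212521, 256) ≈ 830.16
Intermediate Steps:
Function('H')(f) = Add(Mul(-1, f), Mul(Pow(Add(-15, f), -1), Add(4, f))) (Function('H')(f) = Add(Mul(Mul(Add(2, Mul(3, -1)), 1), f), Mul(Add(4, f), Pow(Add(-15, f), -1))) = Add(Mul(Mul(Add(2, -3), 1), f), Mul(Pow(Add(-15, f), -1), Add(4, f))) = Add(Mul(Mul(-1, 1), f), Mul(Pow(Add(-15, f), -1), Add(4, f))) = Add(Mul(-1, f), Mul(Pow(Add(-15, f), -1), Add(4, f))))
Pow(Function('H')(31), 2) = Pow(Mul(Pow(Add(-15, 31), -1), Add(4, Mul(-1, Pow(31, 2)), Mul(16, 31))), 2) = Pow(Mul(Pow(16, -1), Add(4, Mul(-1, 961), 496)), 2) = Pow(Mul(Rational(1, 16), Add(4, -961, 496)), 2) = Pow(Mul(Rational(1, 16), -461), 2) = Pow(Rational(-461, 16), 2) = Rational(212521, 256)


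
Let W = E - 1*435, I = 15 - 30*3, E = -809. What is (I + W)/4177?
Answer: -1319/4177 ≈ -0.31578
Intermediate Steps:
I = -75 (I = 15 - 90 = -75)
W = -1244 (W = -809 - 1*435 = -809 - 435 = -1244)
(I + W)/4177 = (-75 - 1244)/4177 = -1319*1/4177 = -1319/4177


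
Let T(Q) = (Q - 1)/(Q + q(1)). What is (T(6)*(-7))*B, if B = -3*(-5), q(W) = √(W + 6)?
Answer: -3150/29 + 525*√7/29 ≈ -60.723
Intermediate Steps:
q(W) = √(6 + W)
B = 15
T(Q) = (-1 + Q)/(Q + √7) (T(Q) = (Q - 1)/(Q + √(6 + 1)) = (-1 + Q)/(Q + √7))
(T(6)*(-7))*B = (((-1 + 6)/(6 + √7))*(-7))*15 = ((5/(6 + √7))*(-7))*15 = -35/(6 + √7)*15 = -525/(6 + √7)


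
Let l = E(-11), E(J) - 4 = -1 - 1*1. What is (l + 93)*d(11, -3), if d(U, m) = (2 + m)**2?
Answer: 95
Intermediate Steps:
E(J) = 2 (E(J) = 4 + (-1 - 1*1) = 4 + (-1 - 1) = 4 - 2 = 2)
l = 2
(l + 93)*d(11, -3) = (2 + 93)*(2 - 3)**2 = 95*(-1)**2 = 95*1 = 95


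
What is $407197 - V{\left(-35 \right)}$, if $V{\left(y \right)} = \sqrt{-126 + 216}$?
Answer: $407197 - 3 \sqrt{10} \approx 4.0719 \cdot 10^{5}$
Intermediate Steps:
$V{\left(y \right)} = 3 \sqrt{10}$ ($V{\left(y \right)} = \sqrt{90} = 3 \sqrt{10}$)
$407197 - V{\left(-35 \right)} = 407197 - 3 \sqrt{10}$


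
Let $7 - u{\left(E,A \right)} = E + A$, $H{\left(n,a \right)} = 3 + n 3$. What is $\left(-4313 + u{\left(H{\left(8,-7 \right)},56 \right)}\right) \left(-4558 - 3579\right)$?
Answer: $35713293$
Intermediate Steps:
$H{\left(n,a \right)} = 3 + 3 n$
$u{\left(E,A \right)} = 7 - A - E$ ($u{\left(E,A \right)} = 7 - \left(E + A\right) = 7 - \left(A + E\right) = 7 - A - E$)
$\left(-4313 + u{\left(H{\left(8,-7 \right)},56 \right)}\right) \left(-4558 - 3579\right) = \left(-4313 - \left(52 + 24\right)\right) \left(-4558 - 3579\right) = \left(-4313 - 76\right) \left(-8137\right) = \left(-4389\right) \left(-8137\right) = 35713293$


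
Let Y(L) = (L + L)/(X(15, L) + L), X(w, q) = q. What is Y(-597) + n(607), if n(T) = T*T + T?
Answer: 369057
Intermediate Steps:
n(T) = T + T² (n(T) = T² + T = T + T²)
Y(L) = 1 (Y(L) = (L + L)/(L + L) = (2*L)/((2*L)) = (2*L)*(1/(2*L)) = 1)
Y(-597) + n(607) = 1 + 607*(1 + 607) = 1 + 607*608 = 1 + 369056 = 369057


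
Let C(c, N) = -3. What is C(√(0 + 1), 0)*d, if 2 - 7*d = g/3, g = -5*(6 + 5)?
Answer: -61/7 ≈ -8.7143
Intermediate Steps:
g = -55 (g = -5*11 = -55)
d = 61/21 (d = 2/7 - (-55)/(7*3) = 2/7 - ⅐*(-55/3) = 2/7 + 55/21 = 61/21 ≈ 2.9048)
C(√(0 + 1), 0)*d = -3*61/21 = -61/7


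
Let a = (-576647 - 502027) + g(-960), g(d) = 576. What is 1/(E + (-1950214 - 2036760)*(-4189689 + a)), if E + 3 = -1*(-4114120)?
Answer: 1/21002533920655 ≈ 4.7613e-14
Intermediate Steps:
E = 4114117 (E = -3 - 1*(-4114120) = -3 + 4114120 = 4114117)
a = -1078098 (a = (-576647 - 502027) + 576 = -1078674 + 576 = -1078098)
1/(E + (-1950214 - 2036760)*(-4189689 + a)) = 1/(4114117 + (-1950214 - 2036760)*(-4189689 - 1078098)) = 1/(4114117 - 3986974*(-5267787)) = 1/(4114117 + 21002529806538) = 1/21002533920655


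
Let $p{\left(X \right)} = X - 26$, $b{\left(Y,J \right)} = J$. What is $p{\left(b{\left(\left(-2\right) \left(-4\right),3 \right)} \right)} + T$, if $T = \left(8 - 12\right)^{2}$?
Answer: $-7$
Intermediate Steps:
$p{\left(X \right)} = -26 + X$
$T = 16$ ($T = \left(-4\right)^{2} = 16$)
$p{\left(b{\left(\left(-2\right) \left(-4\right),3 \right)} \right)} + T = \left(-26 + 3\right) + 16 = -23 + 16 = -7$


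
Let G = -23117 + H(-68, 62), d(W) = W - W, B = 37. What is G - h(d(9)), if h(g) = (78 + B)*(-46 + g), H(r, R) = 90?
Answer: -17737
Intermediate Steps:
d(W) = 0
G = -23027 (G = -23117 + 90 = -23027)
h(g) = -5290 + 115*g (h(g) = (78 + 37)*(-46 + g) = 115*(-46 + g) = -5290 + 115*g)
G - h(d(9)) = -23027 - (-5290 + 115*0) = -23027 - (-5290 + 0) = -23027 - 1*(-5290) = -23027 + 5290 = -17737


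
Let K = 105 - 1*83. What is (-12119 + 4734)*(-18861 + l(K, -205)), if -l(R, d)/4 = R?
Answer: 139938365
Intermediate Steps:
K = 22 (K = 105 - 83 = 22)
l(R, d) = -4*R
(-12119 + 4734)*(-18861 + l(K, -205)) = (-12119 + 4734)*(-18861 - 4*22) = -7385*(-18861 - 88) = -7385*(-18949) = 139938365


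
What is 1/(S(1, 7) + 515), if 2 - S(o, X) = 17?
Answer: 1/500 ≈ 0.0020000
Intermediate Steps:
S(o, X) = -15 (S(o, X) = 2 - 1*17 = 2 - 17 = -15)
1/(S(1, 7) + 515) = 1/(-15 + 515) = 1/500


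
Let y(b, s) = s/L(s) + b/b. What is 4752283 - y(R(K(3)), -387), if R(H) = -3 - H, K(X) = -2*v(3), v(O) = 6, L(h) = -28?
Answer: 133063509/28 ≈ 4.7523e+6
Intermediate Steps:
K(X) = -12 (K(X) = -2*6 = -12)
y(b, s) = 1 - s/28 (y(b, s) = s/(-28) + b/b = s*(-1/28) + 1 = -s/28 + 1 = 1 - s/28)
4752283 - y(R(K(3)), -387) = 4752283 - (1 - 1/28*(-387)) = 4752283 - (1 + 387/28) = 4752283 - 1*415/28 = 4752283 - 415/28 = 133063509/28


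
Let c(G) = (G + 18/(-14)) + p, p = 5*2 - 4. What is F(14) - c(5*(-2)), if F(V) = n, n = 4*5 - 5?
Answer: 142/7 ≈ 20.286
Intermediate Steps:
n = 15 (n = 20 - 5 = 15)
F(V) = 15
p = 6 (p = 10 - 4 = 6)
c(G) = 33/7 + G (c(G) = (G + 18/(-14)) + 6 = (G + 18*(-1/14)) + 6 = (G - 9/7) + 6 = (-9/7 + G) + 6 = 33/7 + G)
F(14) - c(5*(-2)) = 15 - (33/7 + 5*(-2)) = 15 - (33/7 - 10) = 15 - 1*(-37/7) = 15 + 37/7 = 142/7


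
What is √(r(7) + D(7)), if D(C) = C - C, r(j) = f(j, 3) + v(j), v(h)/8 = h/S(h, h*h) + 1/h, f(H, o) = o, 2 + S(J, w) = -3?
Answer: I*√8645/35 ≈ 2.6565*I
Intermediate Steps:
S(J, w) = -5 (S(J, w) = -2 - 3 = -5)
v(h) = 8/h - 8*h/5 (v(h) = 8*(h/(-5) + 1/h) = 8*(h*(-⅕) + 1/h) = 8*(-h/5 + 1/h) = 8*(1/h - h/5) = 8/h - 8*h/5)
r(j) = 3 + 8/j - 8*j/5 (r(j) = 3 + (8/j - 8*j/5) = 3 + 8/j - 8*j/5)
D(C) = 0
√(r(7) + D(7)) = √((3 + 8/7 - 8/5*7) + 0) = √((3 + 8*(⅐) - 56/5) + 0) = √((3 + 8/7 - 56/5) + 0) = √(-247/35 + 0) = √(-247/35) = I*√8645/35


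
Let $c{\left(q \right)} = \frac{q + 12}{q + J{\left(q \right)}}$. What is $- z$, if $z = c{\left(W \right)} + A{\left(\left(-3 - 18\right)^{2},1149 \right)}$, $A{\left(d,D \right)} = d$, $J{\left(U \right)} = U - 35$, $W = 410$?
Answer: $- \frac{346607}{785} \approx -441.54$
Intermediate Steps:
$J{\left(U \right)} = -35 + U$
$c{\left(q \right)} = \frac{12 + q}{-35 + 2 q}$ ($c{\left(q \right)} = \frac{q + 12}{q + \left(-35 + q\right)} = \frac{12 + q}{-35 + 2 q}$)
$z = \frac{346607}{785}$ ($z = \frac{12 + 410}{-35 + 2 \cdot 410} + \left(-3 - 18\right)^{2} = \frac{1}{-35 + 820} \cdot 422 + \left(-21\right)^{2} = \frac{1}{785} \cdot 422 + 441 = \frac{422}{785} + 441 = \frac{346607}{785} \approx 441.54$)
$- z = \left(-1\right) \frac{346607}{785} = - \frac{346607}{785}$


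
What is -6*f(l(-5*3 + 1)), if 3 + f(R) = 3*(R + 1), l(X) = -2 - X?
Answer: -216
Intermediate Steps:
f(R) = 3*R (f(R) = -3 + 3*(R + 1) = -3 + 3*(1 + R) = -3 + (3 + 3*R) = 3*R)
-6*f(l(-5*3 + 1)) = -18*(-2 - (-5*3 + 1)) = -18*(-2 - (-15 + 1)) = -18*(-2 - 1*(-14)) = -18*(-2 + 14) = -18*12 = -6*36 = -216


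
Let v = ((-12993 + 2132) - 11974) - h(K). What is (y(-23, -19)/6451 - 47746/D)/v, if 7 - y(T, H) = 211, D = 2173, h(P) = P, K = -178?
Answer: 308452738/317606347111 ≈ 0.00097118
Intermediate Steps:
y(T, H) = -204 (y(T, H) = 7 - 1*211 = 7 - 211 = -204)
v = -22657 (v = ((-12993 + 2132) - 11974) - 1*(-178) = (-10861 - 11974) + 178 = -22835 + 178 = -22657)
(y(-23, -19)/6451 - 47746/D)/v = (-204/6451 - 47746/2173)/(-22657) = (-204*1/6451 - 47746*1/2173)*(-1/22657) = (-204/6451 - 47746/2173)*(-1/22657) = -308452738/14018023*(-1/22657) = 308452738/317606347111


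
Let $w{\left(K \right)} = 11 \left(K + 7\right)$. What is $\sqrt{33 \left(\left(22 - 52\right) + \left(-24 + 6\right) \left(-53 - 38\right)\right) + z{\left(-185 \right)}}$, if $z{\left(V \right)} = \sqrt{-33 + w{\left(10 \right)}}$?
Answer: $\sqrt{53064 + \sqrt{154}} \approx 230.38$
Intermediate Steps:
$w{\left(K \right)} = 77 + 11 K$ ($w{\left(K \right)} = 11 \left(7 + K\right) = 77 + 11 K$)
$z{\left(V \right)} = \sqrt{154}$ ($z{\left(V \right)} = \sqrt{-33 + \left(77 + 11 \cdot 10\right)} = \sqrt{-33 + \left(77 + 110\right)} = \sqrt{-33 + 187} = \sqrt{154}$)
$\sqrt{33 \left(\left(22 - 52\right) + \left(-24 + 6\right) \left(-53 - 38\right)\right) + z{\left(-185 \right)}} = \sqrt{33 \left(\left(22 - 52\right) + \left(-24 + 6\right) \left(-53 - 38\right)\right) + \sqrt{154}} = \sqrt{33 \left(-30 - -1638\right) + \sqrt{154}} = \sqrt{33 \left(-30 + 1638\right) + \sqrt{154}} = \sqrt{33 \cdot 1608 + \sqrt{154}} = \sqrt{53064 + \sqrt{154}}$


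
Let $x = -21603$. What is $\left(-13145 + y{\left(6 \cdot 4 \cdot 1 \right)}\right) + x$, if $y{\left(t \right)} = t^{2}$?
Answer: $-34172$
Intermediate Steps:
$\left(-13145 + y{\left(6 \cdot 4 \cdot 1 \right)}\right) + x = \left(-13145 + \left(6 \cdot 4 \cdot 1\right)^{2}\right) - 21603 = \left(-13145 + \left(24 \cdot 1\right)^{2}\right) - 21603 = \left(-13145 + 24^{2}\right) - 21603 = \left(-13145 + 576\right) - 21603 = -12569 - 21603 = -34172$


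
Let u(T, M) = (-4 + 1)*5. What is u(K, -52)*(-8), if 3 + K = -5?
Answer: 120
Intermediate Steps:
K = -8 (K = -3 - 5 = -8)
u(T, M) = -15 (u(T, M) = -3*5 = -15)
u(K, -52)*(-8) = -15*(-8) = 120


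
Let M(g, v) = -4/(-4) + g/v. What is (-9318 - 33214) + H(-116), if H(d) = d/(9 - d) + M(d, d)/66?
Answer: -175448203/4125 ≈ -42533.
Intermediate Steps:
M(g, v) = 1 + g/v (M(g, v) = -4*(-1/4) + g/v = 1 + g/v)
H(d) = 1/33 + d/(9 - d) (H(d) = d/(9 - d) + ((d + d)/d)/66 = d/(9 - d) + ((2*d)/d)*(1/66) = d/(9 - d) + 2*(1/66) = d/(9 - d) + 1/33 = 1/33 + d/(9 - d))
(-9318 - 33214) + H(-116) = (-9318 - 33214) + (-9 - 32*(-116))/(33*(-9 - 116)) = -42532 + (1/33)*(-9 + 3712)/(-125) = -42532 + (1/33)*(-1/125)*3703 = -42532 - 3703/4125 = -175448203/4125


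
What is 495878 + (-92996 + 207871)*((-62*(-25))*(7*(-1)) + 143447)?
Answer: 15232576253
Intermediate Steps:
495878 + (-92996 + 207871)*((-62*(-25))*(7*(-1)) + 143447) = 495878 + 114875*(1550*(-7) + 143447) = 495878 + 114875*(-10850 + 143447) = 495878 + 114875*132597 = 495878 + 15232080375 = 15232576253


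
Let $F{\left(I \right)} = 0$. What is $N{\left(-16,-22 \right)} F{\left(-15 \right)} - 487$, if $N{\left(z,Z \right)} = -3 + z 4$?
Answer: $-487$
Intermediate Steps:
$N{\left(z,Z \right)} = -3 + 4 z$
$N{\left(-16,-22 \right)} F{\left(-15 \right)} - 487 = \left(-3 + 4 \left(-16\right)\right) 0 - 487 = \left(-3 - 64\right) 0 - 487 = \left(-67\right) 0 - 487 = 0 - 487 = -487$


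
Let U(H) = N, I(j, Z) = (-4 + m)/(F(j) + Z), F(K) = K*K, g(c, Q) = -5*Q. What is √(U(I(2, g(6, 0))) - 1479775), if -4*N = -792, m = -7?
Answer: I*√1479577 ≈ 1216.4*I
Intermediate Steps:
N = 198 (N = -¼*(-792) = 198)
F(K) = K²
I(j, Z) = -11/(Z + j²) (I(j, Z) = (-4 - 7)/(j² + Z) = -11/(Z + j²))
U(H) = 198
√(U(I(2, g(6, 0))) - 1479775) = √(198 - 1479775) = √(-1479577) = I*√1479577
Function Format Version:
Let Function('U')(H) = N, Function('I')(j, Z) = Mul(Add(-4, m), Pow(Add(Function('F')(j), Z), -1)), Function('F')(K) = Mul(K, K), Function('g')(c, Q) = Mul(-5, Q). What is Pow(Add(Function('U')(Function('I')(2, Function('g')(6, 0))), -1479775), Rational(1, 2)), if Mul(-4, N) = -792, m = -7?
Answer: Mul(I, Pow(1479577, Rational(1, 2))) ≈ Mul(1216.4, I)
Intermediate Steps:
N = 198 (N = Mul(Rational(-1, 4), -792) = 198)
Function('F')(K) = Pow(K, 2)
Function('I')(j, Z) = Mul(-11, Pow(Add(Z, Pow(j, 2)), -1)) (Function('I')(j, Z) = Mul(Add(-4, -7), Pow(Add(Pow(j, 2), Z), -1)) = Mul(-11, Pow(Add(Z, Pow(j, 2)), -1)))
Function('U')(H) = 198
Pow(Add(Function('U')(Function('I')(2, Function('g')(6, 0))), -1479775), Rational(1, 2)) = Pow(Add(198, -1479775), Rational(1, 2)) = Pow(-1479577, Rational(1, 2)) = Mul(I, Pow(1479577, Rational(1, 2)))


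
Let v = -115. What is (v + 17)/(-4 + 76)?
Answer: -49/36 ≈ -1.3611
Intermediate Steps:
(v + 17)/(-4 + 76) = (-115 + 17)/(-4 + 76) = -98/72 = (1/72)*(-98) = -49/36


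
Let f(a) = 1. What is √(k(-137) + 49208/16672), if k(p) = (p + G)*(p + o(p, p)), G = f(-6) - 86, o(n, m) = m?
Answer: √66048057263/1042 ≈ 246.64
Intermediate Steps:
G = -85 (G = 1 - 86 = -85)
k(p) = 2*p*(-85 + p) (k(p) = (p - 85)*(p + p) = (-85 + p)*(2*p) = 2*p*(-85 + p))
√(k(-137) + 49208/16672) = √(2*(-137)*(-85 - 137) + 49208/16672) = √(2*(-137)*(-222) + 49208*(1/16672)) = √(60828 + 6151/2084) = √(126771703/2084) = √66048057263/1042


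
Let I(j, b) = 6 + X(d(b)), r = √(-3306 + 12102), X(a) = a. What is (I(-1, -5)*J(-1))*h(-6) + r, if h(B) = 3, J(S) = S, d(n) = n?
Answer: -3 + 2*√2199 ≈ 90.787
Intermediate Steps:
r = 2*√2199 (r = √8796 = 2*√2199 ≈ 93.787)
I(j, b) = 6 + b
(I(-1, -5)*J(-1))*h(-6) + r = ((6 - 5)*(-1))*3 + 2*√2199 = (1*(-1))*3 + 2*√2199 = -1*3 + 2*√2199 = -3 + 2*√2199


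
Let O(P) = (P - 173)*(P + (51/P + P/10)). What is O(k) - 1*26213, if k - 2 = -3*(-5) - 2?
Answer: -146786/5 ≈ -29357.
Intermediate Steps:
k = 15 (k = 2 + (-3*(-5) - 2) = 2 + (15 - 2) = 2 + 13 = 15)
O(P) = (-173 + P)*(51/P + 11*P/10) (O(P) = (-173 + P)*(P + (51/P + P*(⅒))) = (-173 + P)*(P + (51/P + P/10)) = (-173 + P)*(51/P + 11*P/10))
O(k) - 1*26213 = (⅒)*(-88230 + 15*(510 - 1903*15 + 11*15²))/15 - 1*26213 = (⅒)*(1/15)*(-88230 + 15*(510 - 28545 + 11*225)) - 26213 = (⅒)*(1/15)*(-88230 + 15*(510 - 28545 + 2475)) - 26213 = (⅒)*(1/15)*(-88230 + 15*(-25560)) - 26213 = (⅒)*(1/15)*(-88230 - 383400) - 26213 = (⅒)*(1/15)*(-471630) - 26213 = -15721/5 - 26213 = -146786/5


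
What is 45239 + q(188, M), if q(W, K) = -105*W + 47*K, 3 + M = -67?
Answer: 22209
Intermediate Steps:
M = -70 (M = -3 - 67 = -70)
45239 + q(188, M) = 45239 + (-105*188 + 47*(-70)) = 45239 + (-19740 - 3290) = 45239 - 23030 = 22209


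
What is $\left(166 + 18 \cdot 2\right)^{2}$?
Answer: $40804$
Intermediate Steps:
$\left(166 + 18 \cdot 2\right)^{2} = \left(166 + 36\right)^{2} = 202^{2} = 40804$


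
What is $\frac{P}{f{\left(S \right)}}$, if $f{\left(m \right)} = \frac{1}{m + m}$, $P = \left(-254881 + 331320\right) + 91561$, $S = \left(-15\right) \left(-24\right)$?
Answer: $120960000$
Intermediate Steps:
$S = 360$
$P = 168000$ ($P = 76439 + 91561 = 168000$)
$f{\left(m \right)} = \frac{1}{2 m}$
$\frac{P}{f{\left(S \right)}} = \frac{168000}{\frac{1}{2} \cdot \frac{1}{360}} = 168000 \frac{1}{\frac{1}{720}} = 168000 \cdot 720 = 120960000$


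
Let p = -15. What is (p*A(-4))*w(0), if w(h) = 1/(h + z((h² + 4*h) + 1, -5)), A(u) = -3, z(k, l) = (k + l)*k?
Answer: -45/4 ≈ -11.250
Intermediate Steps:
z(k, l) = k*(k + l)
w(h) = 1/(h + (1 + h² + 4*h)*(-4 + h² + 4*h)) (w(h) = 1/(h + ((h² + 4*h) + 1)*(((h² + 4*h) + 1) - 5)) = 1/(h + (1 + h² + 4*h)*((1 + h² + 4*h) - 5)) = 1/(h + (1 + h² + 4*h)*(-4 + h² + 4*h)))
(p*A(-4))*w(0) = (-15*(-3))/(0 + (1 + 0² + 4*0)*(-4 + 0² + 4*0)) = 45/(0 + (1 + 0 + 0)*(-4 + 0 + 0)) = 45/(0 + 1*(-4)) = 45/(0 - 4) = 45/(-4) = 45*(-¼) = -45/4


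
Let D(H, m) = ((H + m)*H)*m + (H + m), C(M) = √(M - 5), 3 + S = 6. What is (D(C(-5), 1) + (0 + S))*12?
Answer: -72 + 24*I*√10 ≈ -72.0 + 75.895*I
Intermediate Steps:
S = 3 (S = -3 + 6 = 3)
C(M) = √(-5 + M)
D(H, m) = H + m + H*m*(H + m) (D(H, m) = (H*(H + m))*m + (H + m) = H*m*(H + m) + (H + m) = H + m + H*m*(H + m))
(D(C(-5), 1) + (0 + S))*12 = ((√(-5 - 5) + 1 + √(-5 - 5)*1² + 1*(√(-5 - 5))²) + (0 + 3))*12 = ((√(-10) + 1 + √(-10)*1 + 1*(√(-10))²) + 3)*12 = ((I*√10 + 1 + (I*√10)*1 + 1*(I*√10)²) + 3)*12 = ((I*√10 + 1 + I*√10 + 1*(-10)) + 3)*12 = ((I*√10 + 1 + I*√10 - 10) + 3)*12 = ((-9 + 2*I*√10) + 3)*12 = (-6 + 2*I*√10)*12 = -72 + 24*I*√10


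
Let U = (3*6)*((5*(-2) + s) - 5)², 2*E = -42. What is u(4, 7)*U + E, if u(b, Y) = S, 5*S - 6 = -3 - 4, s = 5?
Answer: -381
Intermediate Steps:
S = -⅕ (S = 6/5 + (-3 - 4)/5 = 6/5 + (⅕)*(-7) = 6/5 - 7/5 = -⅕ ≈ -0.20000)
u(b, Y) = -⅕
E = -21 (E = (½)*(-42) = -21)
U = 1800 (U = (3*6)*((5*(-2) + 5) - 5)² = 18*((-10 + 5) - 5)² = 18*(-5 - 5)² = 18*(-10)² = 18*100 = 1800)
u(4, 7)*U + E = -⅕*1800 - 21 = -360 - 21 = -381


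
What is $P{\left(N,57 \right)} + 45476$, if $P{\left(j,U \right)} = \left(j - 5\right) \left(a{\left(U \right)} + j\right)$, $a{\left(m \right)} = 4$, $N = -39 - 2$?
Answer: $47178$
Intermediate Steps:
$N = -41$ ($N = -39 - 2 = -41$)
$P{\left(j,U \right)} = \left(-5 + j\right) \left(4 + j\right)$ ($P{\left(j,U \right)} = \left(j - 5\right) \left(4 + j\right) = \left(-5 + j\right) \left(4 + j\right)$)
$P{\left(N,57 \right)} + 45476 = \left(-20 + \left(-41\right)^{2} - -41\right) + 45476 = \left(-20 + 1681 + 41\right) + 45476 = 1702 + 45476 = 47178$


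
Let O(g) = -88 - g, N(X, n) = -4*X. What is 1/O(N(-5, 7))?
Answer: -1/108 ≈ -0.0092593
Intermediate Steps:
1/O(N(-5, 7)) = 1/(-88 - (-4)*(-5)) = 1/(-88 - 1*20) = 1/(-88 - 20) = 1/(-108) = -1/108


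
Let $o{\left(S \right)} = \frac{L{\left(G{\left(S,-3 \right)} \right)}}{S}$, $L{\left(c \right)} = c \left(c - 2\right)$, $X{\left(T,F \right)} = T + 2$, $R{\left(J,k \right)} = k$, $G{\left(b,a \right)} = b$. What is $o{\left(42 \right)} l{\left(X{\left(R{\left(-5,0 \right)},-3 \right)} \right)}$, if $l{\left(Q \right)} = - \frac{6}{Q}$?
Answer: $-120$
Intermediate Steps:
$X{\left(T,F \right)} = 2 + T$
$L{\left(c \right)} = c \left(-2 + c\right)$
$o{\left(S \right)} = -2 + S$ ($o{\left(S \right)} = \frac{S \left(-2 + S\right)}{S} = -2 + S$)
$o{\left(42 \right)} l{\left(X{\left(R{\left(-5,0 \right)},-3 \right)} \right)} = \left(-2 + 42\right) \left(- \frac{6}{2 + 0}\right) = 40 \left(- \frac{6}{2}\right) = 40 \left(\left(-6\right) \frac{1}{2}\right) = 40 \left(-3\right) = -120$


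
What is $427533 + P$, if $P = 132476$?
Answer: $560009$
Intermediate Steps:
$427533 + P = 427533 + 132476 = 560009$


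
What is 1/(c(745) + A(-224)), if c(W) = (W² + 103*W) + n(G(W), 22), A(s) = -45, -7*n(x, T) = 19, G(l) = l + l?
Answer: 7/4421986 ≈ 1.5830e-6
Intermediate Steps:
G(l) = 2*l
n(x, T) = -19/7 (n(x, T) = -⅐*19 = -19/7)
c(W) = -19/7 + W² + 103*W (c(W) = (W² + 103*W) - 19/7 = -19/7 + W² + 103*W)
1/(c(745) + A(-224)) = 1/((-19/7 + 745² + 103*745) - 45) = 1/((-19/7 + 555025 + 76735) - 45) = 1/(4422301/7 - 45) = 1/(4421986/7) = 7/4421986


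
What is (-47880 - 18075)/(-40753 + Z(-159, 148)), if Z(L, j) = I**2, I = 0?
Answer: 65955/40753 ≈ 1.6184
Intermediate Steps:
Z(L, j) = 0 (Z(L, j) = 0**2 = 0)
(-47880 - 18075)/(-40753 + Z(-159, 148)) = (-47880 - 18075)/(-40753 + 0) = -65955/(-40753) = -65955*(-1/40753) = 65955/40753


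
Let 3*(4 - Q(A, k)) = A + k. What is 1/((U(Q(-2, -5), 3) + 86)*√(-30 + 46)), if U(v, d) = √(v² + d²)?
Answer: 387/132244 - 3*√442/264488 ≈ 0.0026879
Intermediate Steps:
Q(A, k) = 4 - A/3 - k/3 (Q(A, k) = 4 - (A + k)/3 = 4 + (-A/3 - k/3) = 4 - A/3 - k/3)
U(v, d) = √(d² + v²)
1/((U(Q(-2, -5), 3) + 86)*√(-30 + 46)) = 1/((√(3² + (4 - ⅓*(-2) - ⅓*(-5))²) + 86)*√(-30 + 46)) = 1/((√(9 + (4 + ⅔ + 5/3)²) + 86)*√16) = 1/((√(9 + (19/3)²) + 86)*4) = 1/((√(9 + 361/9) + 86)*4) = 1/((√(442/9) + 86)*4) = 1/((√442/3 + 86)*4) = 1/((86 + √442/3)*4) = 1/(344 + 4*√442/3)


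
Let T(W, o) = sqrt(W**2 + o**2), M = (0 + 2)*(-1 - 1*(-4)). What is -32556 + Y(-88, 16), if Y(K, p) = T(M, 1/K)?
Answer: -32556 + sqrt(278785)/88 ≈ -32550.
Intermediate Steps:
M = 6 (M = 2*(-1 + 4) = 2*3 = 6)
Y(K, p) = sqrt(36 + K**(-2)) (Y(K, p) = sqrt(6**2 + (1/K)**2) = sqrt(36 + K**(-2)))
-32556 + Y(-88, 16) = -32556 + sqrt(36 + (-88)**(-2)) = -32556 + sqrt(36 + 1/7744) = -32556 + sqrt(278785/7744) = -32556 + sqrt(278785)/88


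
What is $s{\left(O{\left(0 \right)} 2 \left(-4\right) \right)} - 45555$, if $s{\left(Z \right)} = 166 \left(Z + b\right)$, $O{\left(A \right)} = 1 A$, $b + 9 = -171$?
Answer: $-75435$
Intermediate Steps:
$b = -180$ ($b = -9 - 171 = -180$)
$O{\left(A \right)} = A$
$s{\left(Z \right)} = -29880 + 166 Z$ ($s{\left(Z \right)} = 166 \left(Z - 180\right) = 166 \left(-180 + Z\right) = -29880 + 166 Z$)
$s{\left(O{\left(0 \right)} 2 \left(-4\right) \right)} - 45555 = \left(-29880 + 166 \cdot 0 \cdot 2 \left(-4\right)\right) - 45555 = \left(-29880 + 166 \cdot 0 \left(-4\right)\right) - 45555 = \left(-29880 + 166 \cdot 0\right) - 45555 = \left(-29880 + 0\right) - 45555 = -29880 - 45555 = -75435$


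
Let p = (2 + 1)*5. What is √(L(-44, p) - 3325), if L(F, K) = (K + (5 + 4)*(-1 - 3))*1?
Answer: I*√3346 ≈ 57.845*I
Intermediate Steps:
p = 15 (p = 3*5 = 15)
L(F, K) = -36 + K (L(F, K) = (K + 9*(-4))*1 = (K - 36)*1 = (-36 + K)*1 = -36 + K)
√(L(-44, p) - 3325) = √((-36 + 15) - 3325) = √(-21 - 3325) = √(-3346) = I*√3346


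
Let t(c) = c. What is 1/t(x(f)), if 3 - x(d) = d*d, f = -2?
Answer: -1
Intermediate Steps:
x(d) = 3 - d**2 (x(d) = 3 - d*d = 3 - d**2)
1/t(x(f)) = 1/(3 - 1*(-2)**2) = 1/(3 - 1*4) = 1/(3 - 4) = 1/(-1) = -1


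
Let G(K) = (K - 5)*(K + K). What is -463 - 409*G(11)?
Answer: -54451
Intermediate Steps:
G(K) = 2*K*(-5 + K) (G(K) = (-5 + K)*(2*K) = 2*K*(-5 + K))
-463 - 409*G(11) = -463 - 818*11*(-5 + 11) = -463 - 818*11*6 = -463 - 409*132 = -463 - 53988 = -54451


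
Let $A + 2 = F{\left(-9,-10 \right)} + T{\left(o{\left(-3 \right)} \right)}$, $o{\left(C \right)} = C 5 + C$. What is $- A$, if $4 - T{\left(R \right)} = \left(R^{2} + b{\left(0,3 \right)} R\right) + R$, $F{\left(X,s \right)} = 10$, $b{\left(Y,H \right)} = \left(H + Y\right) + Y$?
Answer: $240$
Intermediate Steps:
$b{\left(Y,H \right)} = H + 2 Y$
$o{\left(C \right)} = 6 C$ ($o{\left(C \right)} = 5 C + C = 6 C$)
$T{\left(R \right)} = 4 - R^{2} - 4 R$ ($T{\left(R \right)} = 4 - \left(\left(R^{2} + \left(3 + 2 \cdot 0\right) R\right) + R\right) = 4 - \left(\left(R^{2} + \left(3 + 0\right) R\right) + R\right) = 4 - \left(\left(R^{2} + 3 R\right) + R\right) = 4 - \left(R^{2} + 4 R\right) = 4 - R^{2} - 4 R$)
$A = -240$ ($A = -2 - \left(-14 + \left(6 \left(-3\right)\right)^{2} + 4 \cdot 6 \left(-3\right)\right) = -2 + \left(10 - 248\right) = -2 - 238 = -240$)
$- A = \left(-1\right) \left(-240\right) = 240$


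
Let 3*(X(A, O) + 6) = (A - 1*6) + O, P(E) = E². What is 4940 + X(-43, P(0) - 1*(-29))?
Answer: 14782/3 ≈ 4927.3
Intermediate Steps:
X(A, O) = -8 + A/3 + O/3 (X(A, O) = -6 + ((A - 1*6) + O)/3 = -6 + ((A - 6) + O)/3 = -6 + ((-6 + A) + O)/3 = -6 + (-6 + A + O)/3 = -6 + (-2 + A/3 + O/3) = -8 + A/3 + O/3)
4940 + X(-43, P(0) - 1*(-29)) = 4940 + (-8 + (⅓)*(-43) + (0² - 1*(-29))/3) = 4940 + (-8 - 43/3 + (0 + 29)/3) = 4940 + (-8 - 43/3 + (⅓)*29) = 4940 + (-8 - 43/3 + 29/3) = 4940 - 38/3 = 14782/3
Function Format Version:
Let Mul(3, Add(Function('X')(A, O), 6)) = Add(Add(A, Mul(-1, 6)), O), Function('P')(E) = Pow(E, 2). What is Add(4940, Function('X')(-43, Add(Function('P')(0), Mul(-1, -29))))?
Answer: Rational(14782, 3) ≈ 4927.3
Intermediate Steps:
Function('X')(A, O) = Add(-8, Mul(Rational(1, 3), A), Mul(Rational(1, 3), O)) (Function('X')(A, O) = Add(-6, Mul(Rational(1, 3), Add(Add(A, Mul(-1, 6)), O))) = Add(-6, Mul(Rational(1, 3), Add(Add(A, -6), O))) = Add(-6, Mul(Rational(1, 3), Add(Add(-6, A), O))) = Add(-6, Mul(Rational(1, 3), Add(-6, A, O))) = Add(-6, Add(-2, Mul(Rational(1, 3), A), Mul(Rational(1, 3), O))) = Add(-8, Mul(Rational(1, 3), A), Mul(Rational(1, 3), O)))
Add(4940, Function('X')(-43, Add(Function('P')(0), Mul(-1, -29)))) = Add(4940, Add(-8, Mul(Rational(1, 3), -43), Mul(Rational(1, 3), Add(Pow(0, 2), Mul(-1, -29))))) = Add(4940, Add(-8, Rational(-43, 3), Mul(Rational(1, 3), Add(0, 29)))) = Add(4940, Add(-8, Rational(-43, 3), Mul(Rational(1, 3), 29))) = Add(4940, Add(-8, Rational(-43, 3), Rational(29, 3))) = Add(4940, Rational(-38, 3)) = Rational(14782, 3)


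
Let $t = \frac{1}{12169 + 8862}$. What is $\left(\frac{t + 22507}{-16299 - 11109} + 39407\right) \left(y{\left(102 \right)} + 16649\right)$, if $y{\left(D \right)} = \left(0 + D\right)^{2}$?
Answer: $\frac{307246560333358477}{288208824} \approx 1.0661 \cdot 10^{9}$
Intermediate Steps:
$t = \frac{1}{21031} \approx 4.7549 \cdot 10^{-5}$
$y{\left(D \right)} = D^{2}$
$\left(\frac{t + 22507}{-16299 - 11109} + 39407\right) \left(y{\left(102 \right)} + 16649\right) = \left(\frac{\frac{1}{21031} + 22507}{-16299 - 11109} + 39407\right) \left(102^{2} + 16649\right) = \left(\frac{473344718}{21031 \left(-27408\right)} + 39407\right) \left(10404 + 16649\right) = \left(\frac{473344718}{21031} \left(- \frac{1}{27408}\right) + 39407\right) 27053 = \left(- \frac{236672359}{288208824} + 39407\right) 27053 = \frac{11357208455009}{288208824} \cdot 27053 = \frac{307246560333358477}{288208824}$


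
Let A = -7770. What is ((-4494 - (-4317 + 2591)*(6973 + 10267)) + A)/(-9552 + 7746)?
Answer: -14871988/903 ≈ -16470.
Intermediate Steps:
((-4494 - (-4317 + 2591)*(6973 + 10267)) + A)/(-9552 + 7746) = ((-4494 - (-4317 + 2591)*(6973 + 10267)) - 7770)/(-9552 + 7746) = ((-4494 - (-1726)*17240) - 7770)/(-1806) = ((-4494 - 1*(-29756240)) - 7770)*(-1/1806) = ((-4494 + 29756240) - 7770)*(-1/1806) = (29751746 - 7770)*(-1/1806) = 29743976*(-1/1806) = -14871988/903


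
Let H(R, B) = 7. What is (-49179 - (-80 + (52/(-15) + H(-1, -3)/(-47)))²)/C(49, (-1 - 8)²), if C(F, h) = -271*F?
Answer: 27918177076/6599994975 ≈ 4.2300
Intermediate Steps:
(-49179 - (-80 + (52/(-15) + H(-1, -3)/(-47)))²)/C(49, (-1 - 8)²) = (-49179 - (-80 + (52/(-15) + 7/(-47)))²)/((-271*49)) = (-49179 - (-80 + (52*(-1/15) + 7*(-1/47)))²)/(-13279) = (-49179 - (-80 + (-52/15 - 7/47))²)*(-1/13279) = (-49179 - (-80 - 2549/705)²)*(-1/13279) = (-49179 - (-58949/705)²)*(-1/13279) = (-49179 - 1*3474984601/497025)*(-1/13279) = (-49179 - 3474984601/497025)*(-1/13279) = -27918177076/497025*(-1/13279) = 27918177076/6599994975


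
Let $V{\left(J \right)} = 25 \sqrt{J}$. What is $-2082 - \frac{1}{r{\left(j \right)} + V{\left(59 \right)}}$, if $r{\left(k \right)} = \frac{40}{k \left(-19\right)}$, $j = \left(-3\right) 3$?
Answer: $- \frac{448987577142}{215652055} - \frac{29241 \sqrt{59}}{43130411} \approx -2082.0$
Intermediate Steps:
$j = -9$
$r{\left(k \right)} = - \frac{40}{19 k}$ ($r{\left(k \right)} = \frac{40}{\left(-19\right) k} = 40 \left(- \frac{1}{19 k}\right) = - \frac{40}{19 k}$)
$-2082 - \frac{1}{r{\left(j \right)} + V{\left(59 \right)}} = -2082 - \frac{1}{- \frac{40}{19 \left(-9\right)} + 25 \sqrt{59}} = -2082 - \frac{1}{\left(- \frac{40}{19}\right) \left(- \frac{1}{9}\right) + 25 \sqrt{59}} = -2082 - \frac{1}{\frac{40}{171} + 25 \sqrt{59}}$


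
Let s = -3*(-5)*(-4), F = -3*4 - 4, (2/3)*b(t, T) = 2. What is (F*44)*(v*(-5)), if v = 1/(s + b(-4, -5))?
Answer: -3520/57 ≈ -61.754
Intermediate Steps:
b(t, T) = 3 (b(t, T) = (3/2)*2 = 3)
F = -16 (F = -12 - 4 = -16)
s = -60 (s = 15*(-4) = -60)
v = -1/57 (v = 1/(-60 + 3) = 1/(-57) = -1/57 ≈ -0.017544)
(F*44)*(v*(-5)) = (-16*44)*(-1/57*(-5)) = -704*5/57 = -3520/57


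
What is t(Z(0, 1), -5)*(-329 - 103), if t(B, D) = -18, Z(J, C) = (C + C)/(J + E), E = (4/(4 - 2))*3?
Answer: 7776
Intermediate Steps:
E = 6 (E = (4/2)*3 = ((1/2)*4)*3 = 2*3 = 6)
Z(J, C) = 2*C/(6 + J) (Z(J, C) = (C + C)/(J + 6) = (2*C)/(6 + J) = 2*C/(6 + J))
t(Z(0, 1), -5)*(-329 - 103) = -18*(-329 - 103) = -18*(-432) = 7776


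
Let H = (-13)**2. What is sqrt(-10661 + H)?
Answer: 2*I*sqrt(2623) ≈ 102.43*I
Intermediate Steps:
H = 169
sqrt(-10661 + H) = sqrt(-10661 + 169) = sqrt(-10492) = 2*I*sqrt(2623)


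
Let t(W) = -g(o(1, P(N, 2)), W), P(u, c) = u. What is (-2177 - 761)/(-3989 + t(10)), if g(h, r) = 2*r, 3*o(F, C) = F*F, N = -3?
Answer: 2938/4009 ≈ 0.73285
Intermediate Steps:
o(F, C) = F**2/3 (o(F, C) = (F*F)/3 = F**2/3)
t(W) = -2*W
(-2177 - 761)/(-3989 + t(10)) = (-2177 - 761)/(-3989 - 2*10) = -2938/(-3989 - 20) = -2938/(-4009) = -2938*(-1/4009) = 2938/4009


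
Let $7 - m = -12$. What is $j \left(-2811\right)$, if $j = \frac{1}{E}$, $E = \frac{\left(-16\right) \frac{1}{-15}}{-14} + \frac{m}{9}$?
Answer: $- \frac{885465}{641} \approx -1381.4$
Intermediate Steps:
$m = 19$ ($m = 7 - -12 = 7 + 12 = 19$)
$E = \frac{641}{315}$ ($E = \frac{\left(-16\right) \frac{1}{-15}}{-14} + \frac{19}{9} = \left(-16\right) \left(- \frac{1}{15}\right) \left(- \frac{1}{14}\right) + 19 \cdot \frac{1}{9} = \frac{16}{15} \left(- \frac{1}{14}\right) + \frac{19}{9} = - \frac{8}{105} + \frac{19}{9} = \frac{641}{315} \approx 2.0349$)
$j = \frac{315}{641}$ ($j = \frac{1}{\frac{641}{315}} = \frac{315}{641} \approx 0.49142$)
$j \left(-2811\right) = \frac{315}{641} \left(-2811\right) = - \frac{885465}{641}$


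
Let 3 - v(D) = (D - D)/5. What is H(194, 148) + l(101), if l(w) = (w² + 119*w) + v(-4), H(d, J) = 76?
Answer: 22299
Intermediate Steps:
v(D) = 3 (v(D) = 3 - (D - D)/5 = 3 - 0/5 = 3 - 1*0 = 3 + 0 = 3)
l(w) = 3 + w² + 119*w (l(w) = (w² + 119*w) + 3 = 3 + w² + 119*w)
H(194, 148) + l(101) = 76 + (3 + 101² + 119*101) = 76 + (3 + 10201 + 12019) = 76 + 22223 = 22299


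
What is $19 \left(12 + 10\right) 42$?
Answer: $17556$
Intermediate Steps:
$19 \left(12 + 10\right) 42 = 19 \cdot 22 \cdot 42 = 418 \cdot 42 = 17556$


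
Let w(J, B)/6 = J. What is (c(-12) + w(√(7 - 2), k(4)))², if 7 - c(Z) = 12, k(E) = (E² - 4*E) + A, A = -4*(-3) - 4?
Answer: 205 - 60*√5 ≈ 70.836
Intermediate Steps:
A = 8 (A = 12 - 4 = 8)
k(E) = 8 + E² - 4*E (k(E) = (E² - 4*E) + 8 = 8 + E² - 4*E)
c(Z) = -5 (c(Z) = 7 - 1*12 = 7 - 12 = -5)
w(J, B) = 6*J
(c(-12) + w(√(7 - 2), k(4)))² = (-5 + 6*√(7 - 2))² = (-5 + 6*√5)²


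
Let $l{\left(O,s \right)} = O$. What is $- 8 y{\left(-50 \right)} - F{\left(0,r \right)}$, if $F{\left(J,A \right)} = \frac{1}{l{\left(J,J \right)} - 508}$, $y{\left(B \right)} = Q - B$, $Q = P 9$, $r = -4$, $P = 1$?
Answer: $- \frac{239775}{508} \approx -472.0$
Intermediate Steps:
$Q = 9$ ($Q = 1 \cdot 9 = 9$)
$y{\left(B \right)} = 9 - B$
$F{\left(J,A \right)} = \frac{1}{-508 + J}$ ($F{\left(J,A \right)} = \frac{1}{J - 508} = \frac{1}{-508 + J}$)
$- 8 y{\left(-50 \right)} - F{\left(0,r \right)} = - 8 \left(9 - -50\right) - \frac{1}{-508 + 0} = - 8 \left(9 + 50\right) - \frac{1}{-508} = \left(-8\right) 59 - - \frac{1}{508} = -472 + \frac{1}{508} = - \frac{239775}{508}$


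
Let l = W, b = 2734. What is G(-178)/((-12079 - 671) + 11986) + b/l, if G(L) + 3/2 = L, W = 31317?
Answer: 15420355/47852376 ≈ 0.32225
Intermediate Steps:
l = 31317
G(L) = -3/2 + L
G(-178)/((-12079 - 671) + 11986) + b/l = (-3/2 - 178)/((-12079 - 671) + 11986) + 2734/31317 = -359/(2*(-12750 + 11986)) + 2734*(1/31317) = -359/2/(-764) + 2734/31317 = -359/2*(-1/764) + 2734/31317 = 359/1528 + 2734/31317 = 15420355/47852376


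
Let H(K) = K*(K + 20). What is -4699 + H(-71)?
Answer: -1078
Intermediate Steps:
H(K) = K*(20 + K)
-4699 + H(-71) = -4699 - 71*(20 - 71) = -4699 - 71*(-51) = -4699 + 3621 = -1078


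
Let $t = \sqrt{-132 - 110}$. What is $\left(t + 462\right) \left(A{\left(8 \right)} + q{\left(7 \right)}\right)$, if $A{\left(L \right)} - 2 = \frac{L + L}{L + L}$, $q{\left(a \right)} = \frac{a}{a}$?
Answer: $1848 + 44 i \sqrt{2} \approx 1848.0 + 62.225 i$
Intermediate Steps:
$q{\left(a \right)} = 1$
$t = 11 i \sqrt{2}$ ($t = \sqrt{-242} = 11 i \sqrt{2} \approx 15.556 i$)
$A{\left(L \right)} = 3$ ($A{\left(L \right)} = 2 + \frac{L + L}{L + L} = 2 + \frac{2 L}{2 L} = 2 + 2 L \frac{1}{2 L} = 2 + 1 = 3$)
$\left(t + 462\right) \left(A{\left(8 \right)} + q{\left(7 \right)}\right) = \left(11 i \sqrt{2} + 462\right) \left(3 + 1\right) = \left(462 + 11 i \sqrt{2}\right) 4 = 1848 + 44 i \sqrt{2}$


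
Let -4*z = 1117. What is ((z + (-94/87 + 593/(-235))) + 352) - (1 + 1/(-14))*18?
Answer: 30015137/572460 ≈ 52.432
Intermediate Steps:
z = -1117/4 (z = -¼*1117 = -1117/4 ≈ -279.25)
((z + (-94/87 + 593/(-235))) + 352) - (1 + 1/(-14))*18 = ((-1117/4 + (-94/87 + 593/(-235))) + 352) - (1 + 1/(-14))*18 = ((-1117/4 + (-94*1/87 + 593*(-1/235))) + 352) - (1 - 1/14)*18 = ((-1117/4 + (-94/87 - 593/235)) + 352) - 13*18/14 = ((-1117/4 - 73681/20445) + 352) - 1*117/7 = (-23131789/81780 + 352) - 117/7 = 5654771/81780 - 117/7 = 30015137/572460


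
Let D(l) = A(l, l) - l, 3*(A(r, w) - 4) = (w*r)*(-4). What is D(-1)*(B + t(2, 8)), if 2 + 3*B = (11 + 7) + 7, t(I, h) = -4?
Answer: 121/9 ≈ 13.444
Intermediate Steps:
A(r, w) = 4 - 4*r*w/3 (A(r, w) = 4 + ((w*r)*(-4))/3 = 4 + ((r*w)*(-4))/3 = 4 + (-4*r*w)/3 = 4 - 4*r*w/3)
D(l) = 4 - l - 4*l²/3 (D(l) = (4 - 4*l*l/3) - l = (4 - 4*l²/3) - l = 4 - l - 4*l²/3)
B = 23/3 (B = -⅔ + ((11 + 7) + 7)/3 = -⅔ + (18 + 7)/3 = -⅔ + (⅓)*25 = -⅔ + 25/3 = 23/3 ≈ 7.6667)
D(-1)*(B + t(2, 8)) = (4 - 1*(-1) - 4/3*(-1)²)*(23/3 - 4) = (4 + 1 - 4/3*1)*(11/3) = (4 + 1 - 4/3)*(11/3) = (11/3)*(11/3) = 121/9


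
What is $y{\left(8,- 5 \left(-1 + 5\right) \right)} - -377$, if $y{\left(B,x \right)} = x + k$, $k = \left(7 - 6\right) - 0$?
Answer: $358$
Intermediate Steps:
$k = 1$ ($k = 1 + 0 = 1$)
$y{\left(B,x \right)} = 1 + x$ ($y{\left(B,x \right)} = x + 1 = 1 + x$)
$y{\left(8,- 5 \left(-1 + 5\right) \right)} - -377 = \left(1 - 5 \left(-1 + 5\right)\right) - -377 = \left(1 - 20\right) + 377 = -19 + 377 = 358$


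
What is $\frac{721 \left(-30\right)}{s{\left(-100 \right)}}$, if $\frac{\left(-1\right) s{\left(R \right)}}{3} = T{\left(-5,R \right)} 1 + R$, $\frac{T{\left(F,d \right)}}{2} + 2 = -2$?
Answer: $- \frac{3605}{54} \approx -66.759$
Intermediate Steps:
$T{\left(F,d \right)} = -8$ ($T{\left(F,d \right)} = -4 + 2 \left(-2\right) = -4 - 4 = -8$)
$s{\left(R \right)} = 24 - 3 R$ ($s{\left(R \right)} = - 3 \left(\left(-8\right) 1 + R\right) = - 3 \left(-8 + R\right) = 24 - 3 R$)
$\frac{721 \left(-30\right)}{s{\left(-100 \right)}} = \frac{721 \left(-30\right)}{24 - -300} = - \frac{21630}{24 + 300} = - \frac{21630}{324} = \left(-21630\right) \frac{1}{324} = - \frac{3605}{54}$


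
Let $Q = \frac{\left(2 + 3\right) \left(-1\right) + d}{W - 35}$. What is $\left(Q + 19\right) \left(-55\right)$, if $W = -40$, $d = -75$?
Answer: $- \frac{3311}{3} \approx -1103.7$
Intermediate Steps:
$Q = \frac{16}{15}$ ($Q = \frac{\left(2 + 3\right) \left(-1\right) - 75}{-40 - 35} = \frac{5 \left(-1\right) - 75}{-75} = \left(-5 - 75\right) \left(- \frac{1}{75}\right) = \left(-80\right) \left(- \frac{1}{75}\right) = \frac{16}{15} \approx 1.0667$)
$\left(Q + 19\right) \left(-55\right) = \left(\frac{16}{15} + 19\right) \left(-55\right) = \frac{301}{15} \left(-55\right) = - \frac{3311}{3}$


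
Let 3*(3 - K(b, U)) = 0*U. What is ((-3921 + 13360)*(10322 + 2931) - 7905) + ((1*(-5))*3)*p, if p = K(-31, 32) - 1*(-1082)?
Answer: 125070887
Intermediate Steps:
K(b, U) = 3 (K(b, U) = 3 - 0*U = 3 - ⅓*0 = 3 + 0 = 3)
p = 1085 (p = 3 - 1*(-1082) = 3 + 1082 = 1085)
((-3921 + 13360)*(10322 + 2931) - 7905) + ((1*(-5))*3)*p = ((-3921 + 13360)*(10322 + 2931) - 7905) + ((1*(-5))*3)*1085 = (9439*13253 - 7905) - 5*3*1085 = (125095067 - 7905) - 15*1085 = 125087162 - 16275 = 125070887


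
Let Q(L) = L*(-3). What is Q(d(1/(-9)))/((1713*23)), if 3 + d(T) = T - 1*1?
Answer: 37/118197 ≈ 0.00031304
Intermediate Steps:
d(T) = -4 + T (d(T) = -3 + (T - 1*1) = -3 + (T - 1) = -3 + (-1 + T) = -4 + T)
Q(L) = -3*L
Q(d(1/(-9)))/((1713*23)) = (-3*(-4 + 1/(-9)))/((1713*23)) = -3*(-4 - ⅑)/39399 = -3*(-37/9)*(1/39399) = (37/3)*(1/39399) = 37/118197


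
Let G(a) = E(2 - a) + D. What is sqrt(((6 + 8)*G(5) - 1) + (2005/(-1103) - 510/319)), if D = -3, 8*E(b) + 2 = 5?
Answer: I*sqrt(20386210000299)/703714 ≈ 6.4161*I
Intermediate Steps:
E(b) = 3/8 (E(b) = -1/4 + (1/8)*5 = -1/4 + 5/8 = 3/8)
G(a) = -21/8 (G(a) = 3/8 - 3 = -21/8)
sqrt(((6 + 8)*G(5) - 1) + (2005/(-1103) - 510/319)) = sqrt(((6 + 8)*(-21/8) - 1) + (2005/(-1103) - 510/319)) = sqrt((14*(-21/8) - 1) + (2005*(-1/1103) - 510*1/319)) = sqrt((-147/4 - 1) + (-2005/1103 - 510/319)) = sqrt(-151/4 - 1202125/351857) = sqrt(-57938907/1407428) = I*sqrt(20386210000299)/703714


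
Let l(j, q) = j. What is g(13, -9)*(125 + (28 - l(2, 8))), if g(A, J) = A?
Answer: 1963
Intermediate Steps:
g(13, -9)*(125 + (28 - l(2, 8))) = 13*(125 + (28 - 1*2)) = 13*(125 + (28 - 2)) = 13*(125 + 26) = 13*151 = 1963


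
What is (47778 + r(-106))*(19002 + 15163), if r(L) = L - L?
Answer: 1632335370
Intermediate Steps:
r(L) = 0
(47778 + r(-106))*(19002 + 15163) = (47778 + 0)*(19002 + 15163) = 47778*34165 = 1632335370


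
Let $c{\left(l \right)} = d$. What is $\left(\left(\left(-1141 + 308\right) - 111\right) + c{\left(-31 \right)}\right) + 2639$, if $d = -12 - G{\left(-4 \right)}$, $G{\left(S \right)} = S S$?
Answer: $1667$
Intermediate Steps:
$G{\left(S \right)} = S^{2}$
$d = -28$ ($d = -12 - \left(-4\right)^{2} = -12 - 16 = -28$)
$c{\left(l \right)} = -28$
$\left(\left(\left(-1141 + 308\right) - 111\right) + c{\left(-31 \right)}\right) + 2639 = \left(\left(\left(-1141 + 308\right) - 111\right) - 28\right) + 2639 = \left(\left(-833 - 111\right) - 28\right) + 2639 = \left(-944 - 28\right) + 2639 = -972 + 2639 = 1667$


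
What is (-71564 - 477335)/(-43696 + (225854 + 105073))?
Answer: -548899/287231 ≈ -1.9110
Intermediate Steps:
(-71564 - 477335)/(-43696 + (225854 + 105073)) = -548899/(-43696 + 330927) = -548899/287231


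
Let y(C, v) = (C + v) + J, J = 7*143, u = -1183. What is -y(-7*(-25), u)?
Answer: 7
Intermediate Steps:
J = 1001
y(C, v) = 1001 + C + v (y(C, v) = (C + v) + 1001 = 1001 + C + v)
-y(-7*(-25), u) = -(1001 - 7*(-25) - 1183) = -(1001 + 175 - 1183) = -1*(-7) = 7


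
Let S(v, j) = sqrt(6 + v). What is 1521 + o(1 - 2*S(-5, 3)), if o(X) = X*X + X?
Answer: 1521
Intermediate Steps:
o(X) = X + X**2 (o(X) = X**2 + X = X + X**2)
1521 + o(1 - 2*S(-5, 3)) = 1521 + (1 - 2*sqrt(6 - 5))*(1 + (1 - 2*sqrt(6 - 5))) = 1521 + (1 - 2*sqrt(1))*(1 + (1 - 2*sqrt(1))) = 1521 + (1 - 2*1)*(1 + (1 - 2*1)) = 1521 + (1 - 2)*(1 + (1 - 2)) = 1521 - (1 - 1) = 1521 - 1*0 = 1521 + 0 = 1521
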